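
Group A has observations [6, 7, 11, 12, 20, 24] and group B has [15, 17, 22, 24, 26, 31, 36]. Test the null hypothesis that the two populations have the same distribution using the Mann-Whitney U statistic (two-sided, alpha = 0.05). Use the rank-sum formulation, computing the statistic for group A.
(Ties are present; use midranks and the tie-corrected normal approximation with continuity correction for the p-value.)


Step 1: Combine and sort all 13 observations; assign midranks.
sorted (value, group): (6,X), (7,X), (11,X), (12,X), (15,Y), (17,Y), (20,X), (22,Y), (24,X), (24,Y), (26,Y), (31,Y), (36,Y)
ranks: 6->1, 7->2, 11->3, 12->4, 15->5, 17->6, 20->7, 22->8, 24->9.5, 24->9.5, 26->11, 31->12, 36->13
Step 2: Rank sum for X: R1 = 1 + 2 + 3 + 4 + 7 + 9.5 = 26.5.
Step 3: U_X = R1 - n1(n1+1)/2 = 26.5 - 6*7/2 = 26.5 - 21 = 5.5.
       U_Y = n1*n2 - U_X = 42 - 5.5 = 36.5.
Step 4: Ties are present, so use the tie-corrected normal approximation (with continuity correction) for the p-value.
Step 5: p-value = 0.031888; compare to alpha = 0.05. reject H0.

U_X = 5.5, p = 0.031888, reject H0 at alpha = 0.05.


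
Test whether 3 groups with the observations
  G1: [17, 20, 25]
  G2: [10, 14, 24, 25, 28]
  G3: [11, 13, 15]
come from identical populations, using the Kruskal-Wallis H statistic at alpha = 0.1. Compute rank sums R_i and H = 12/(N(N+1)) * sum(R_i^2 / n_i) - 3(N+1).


Step 1: Combine all N = 11 observations and assign midranks.
sorted (value, group, rank): (10,G2,1), (11,G3,2), (13,G3,3), (14,G2,4), (15,G3,5), (17,G1,6), (20,G1,7), (24,G2,8), (25,G1,9.5), (25,G2,9.5), (28,G2,11)
Step 2: Sum ranks within each group.
R_1 = 22.5 (n_1 = 3)
R_2 = 33.5 (n_2 = 5)
R_3 = 10 (n_3 = 3)
Step 3: H = 12/(N(N+1)) * sum(R_i^2/n_i) - 3(N+1)
     = 12/(11*12) * (22.5^2/3 + 33.5^2/5 + 10^2/3) - 3*12
     = 0.090909 * 426.533 - 36
     = 2.775758.
Step 4: Ties present; correction factor C = 1 - 6/(11^3 - 11) = 0.995455. Corrected H = 2.775758 / 0.995455 = 2.788432.
Step 5: Under H0, H ~ chi^2(2); p-value = 0.248027.
Step 6: alpha = 0.1. fail to reject H0.

H = 2.7884, df = 2, p = 0.248027, fail to reject H0.


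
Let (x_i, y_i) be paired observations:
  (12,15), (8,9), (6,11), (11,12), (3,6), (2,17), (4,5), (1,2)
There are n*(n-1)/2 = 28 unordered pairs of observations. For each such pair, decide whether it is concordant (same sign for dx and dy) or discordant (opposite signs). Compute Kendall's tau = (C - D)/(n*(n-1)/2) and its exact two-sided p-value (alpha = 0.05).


Step 1: Enumerate the 28 unordered pairs (i,j) with i<j and classify each by sign(x_j-x_i) * sign(y_j-y_i).
  (1,2):dx=-4,dy=-6->C; (1,3):dx=-6,dy=-4->C; (1,4):dx=-1,dy=-3->C; (1,5):dx=-9,dy=-9->C
  (1,6):dx=-10,dy=+2->D; (1,7):dx=-8,dy=-10->C; (1,8):dx=-11,dy=-13->C; (2,3):dx=-2,dy=+2->D
  (2,4):dx=+3,dy=+3->C; (2,5):dx=-5,dy=-3->C; (2,6):dx=-6,dy=+8->D; (2,7):dx=-4,dy=-4->C
  (2,8):dx=-7,dy=-7->C; (3,4):dx=+5,dy=+1->C; (3,5):dx=-3,dy=-5->C; (3,6):dx=-4,dy=+6->D
  (3,7):dx=-2,dy=-6->C; (3,8):dx=-5,dy=-9->C; (4,5):dx=-8,dy=-6->C; (4,6):dx=-9,dy=+5->D
  (4,7):dx=-7,dy=-7->C; (4,8):dx=-10,dy=-10->C; (5,6):dx=-1,dy=+11->D; (5,7):dx=+1,dy=-1->D
  (5,8):dx=-2,dy=-4->C; (6,7):dx=+2,dy=-12->D; (6,8):dx=-1,dy=-15->C; (7,8):dx=-3,dy=-3->C
Step 2: C = 20, D = 8, total pairs = 28.
Step 3: tau = (C - D)/(n(n-1)/2) = (20 - 8)/28 = 0.428571.
Step 4: Exact two-sided p-value (enumerate n! = 40320 permutations of y under H0): p = 0.178869.
Step 5: alpha = 0.05. fail to reject H0.

tau_b = 0.4286 (C=20, D=8), p = 0.178869, fail to reject H0.


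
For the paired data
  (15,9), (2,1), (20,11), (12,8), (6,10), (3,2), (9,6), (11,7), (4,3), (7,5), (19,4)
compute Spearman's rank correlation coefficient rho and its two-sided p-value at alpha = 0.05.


Step 1: Rank x and y separately (midranks; no ties here).
rank(x): 15->9, 2->1, 20->11, 12->8, 6->4, 3->2, 9->6, 11->7, 4->3, 7->5, 19->10
rank(y): 9->9, 1->1, 11->11, 8->8, 10->10, 2->2, 6->6, 7->7, 3->3, 5->5, 4->4
Step 2: d_i = R_x(i) - R_y(i); compute d_i^2.
  (9-9)^2=0, (1-1)^2=0, (11-11)^2=0, (8-8)^2=0, (4-10)^2=36, (2-2)^2=0, (6-6)^2=0, (7-7)^2=0, (3-3)^2=0, (5-5)^2=0, (10-4)^2=36
sum(d^2) = 72.
Step 3: rho = 1 - 6*72 / (11*(11^2 - 1)) = 1 - 432/1320 = 0.672727.
Step 4: Under H0, t = rho * sqrt((n-2)/(1-rho^2)) = 2.7277 ~ t(9).
Step 5: Two-sided p-value from the t-distribution with 9 df = 0.023313.
Step 6: alpha = 0.05. reject H0.

rho = 0.6727, p = 0.023313, reject H0 at alpha = 0.05.


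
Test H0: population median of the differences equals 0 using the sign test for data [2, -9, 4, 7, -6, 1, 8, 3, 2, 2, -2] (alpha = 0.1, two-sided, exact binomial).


Step 1: Discard zero differences. Original n = 11; n_eff = number of nonzero differences = 11.
Nonzero differences (with sign): +2, -9, +4, +7, -6, +1, +8, +3, +2, +2, -2
Step 2: Count signs: positive = 8, negative = 3.
Step 3: Under H0: P(positive) = 0.5, so the number of positives S ~ Bin(11, 0.5).
Step 4: Two-sided exact p-value = sum of Bin(11,0.5) probabilities at or below the observed probability = 0.226562.
Step 5: alpha = 0.1. fail to reject H0.

n_eff = 11, pos = 8, neg = 3, p = 0.226562, fail to reject H0.


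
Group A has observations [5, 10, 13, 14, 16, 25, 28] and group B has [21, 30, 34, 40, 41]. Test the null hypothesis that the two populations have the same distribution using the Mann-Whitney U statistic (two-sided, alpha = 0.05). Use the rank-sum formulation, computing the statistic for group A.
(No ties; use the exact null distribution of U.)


Step 1: Combine and sort all 12 observations; assign midranks.
sorted (value, group): (5,X), (10,X), (13,X), (14,X), (16,X), (21,Y), (25,X), (28,X), (30,Y), (34,Y), (40,Y), (41,Y)
ranks: 5->1, 10->2, 13->3, 14->4, 16->5, 21->6, 25->7, 28->8, 30->9, 34->10, 40->11, 41->12
Step 2: Rank sum for X: R1 = 1 + 2 + 3 + 4 + 5 + 7 + 8 = 30.
Step 3: U_X = R1 - n1(n1+1)/2 = 30 - 7*8/2 = 30 - 28 = 2.
       U_Y = n1*n2 - U_X = 35 - 2 = 33.
Step 4: No ties, so the exact null distribution of U (based on enumerating the C(12,7) = 792 equally likely rank assignments) gives the two-sided p-value.
Step 5: p-value = 0.010101; compare to alpha = 0.05. reject H0.

U_X = 2, p = 0.010101, reject H0 at alpha = 0.05.


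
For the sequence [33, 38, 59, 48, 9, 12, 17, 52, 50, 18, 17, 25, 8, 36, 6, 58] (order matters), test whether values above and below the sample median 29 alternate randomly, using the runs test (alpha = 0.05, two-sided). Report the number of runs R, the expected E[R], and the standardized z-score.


Step 1: Compute median = 29; label A = above, B = below.
Labels in order: AAAABBBAABBBBABA  (n_A = 8, n_B = 8)
Step 2: Count runs R = 7.
Step 3: Under H0 (random ordering), E[R] = 2*n_A*n_B/(n_A+n_B) + 1 = 2*8*8/16 + 1 = 9.0000.
        Var[R] = 2*n_A*n_B*(2*n_A*n_B - n_A - n_B) / ((n_A+n_B)^2 * (n_A+n_B-1)) = 14336/3840 = 3.7333.
        SD[R] = 1.9322.
Step 4: Continuity-corrected z = (R + 0.5 - E[R]) / SD[R] = (7 + 0.5 - 9.0000) / 1.9322 = -0.7763.
Step 5: Two-sided p-value via normal approximation = 2*(1 - Phi(|z|)) = 0.437558.
Step 6: alpha = 0.05. fail to reject H0.

R = 7, z = -0.7763, p = 0.437558, fail to reject H0.


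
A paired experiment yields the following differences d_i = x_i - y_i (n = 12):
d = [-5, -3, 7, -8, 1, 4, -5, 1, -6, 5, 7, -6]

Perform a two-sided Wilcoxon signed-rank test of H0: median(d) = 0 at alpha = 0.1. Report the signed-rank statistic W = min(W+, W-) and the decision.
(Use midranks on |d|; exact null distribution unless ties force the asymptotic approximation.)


Step 1: Drop any zero differences (none here) and take |d_i|.
|d| = [5, 3, 7, 8, 1, 4, 5, 1, 6, 5, 7, 6]
Step 2: Midrank |d_i| (ties get averaged ranks).
ranks: |5|->6, |3|->3, |7|->10.5, |8|->12, |1|->1.5, |4|->4, |5|->6, |1|->1.5, |6|->8.5, |5|->6, |7|->10.5, |6|->8.5
Step 3: Attach original signs; sum ranks with positive sign and with negative sign.
W+ = 10.5 + 1.5 + 4 + 1.5 + 6 + 10.5 = 34
W- = 6 + 3 + 12 + 6 + 8.5 + 8.5 = 44
(Check: W+ + W- = 78 should equal n(n+1)/2 = 78.)
Step 4: Test statistic W = min(W+, W-) = 34.
Step 5: Ties in |d|, so use the tie-corrected normal approximation.
        E[W] = n(n+1)/4 = 12*13/4 = 39.
        Tie groups: |d|=1 (t=2), |d|=5 (t=3), |d|=6 (t=2), |d|=7 (t=2); sum(t^3 - t) = 42.
        Var[W] = n(n+1)(2n+1)/24 - sum(t^3-t)/48 = 3900/24 - 42/48 = 161.625.
        z = (W - E[W]) / sqrt(Var[W]) = (34 - 39) / 12.7132 = -0.3933.
        Two-sided p = 2*Phi(z) = 0.694103.
Step 6: alpha = 0.1. fail to reject H0.

W+ = 34, W- = 44, W = min = 34, p = 0.694103, fail to reject H0.


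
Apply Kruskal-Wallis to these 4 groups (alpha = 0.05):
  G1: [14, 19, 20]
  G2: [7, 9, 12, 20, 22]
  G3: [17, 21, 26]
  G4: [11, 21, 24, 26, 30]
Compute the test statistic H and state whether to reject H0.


Step 1: Combine all N = 16 observations and assign midranks.
sorted (value, group, rank): (7,G2,1), (9,G2,2), (11,G4,3), (12,G2,4), (14,G1,5), (17,G3,6), (19,G1,7), (20,G1,8.5), (20,G2,8.5), (21,G3,10.5), (21,G4,10.5), (22,G2,12), (24,G4,13), (26,G3,14.5), (26,G4,14.5), (30,G4,16)
Step 2: Sum ranks within each group.
R_1 = 20.5 (n_1 = 3)
R_2 = 27.5 (n_2 = 5)
R_3 = 31 (n_3 = 3)
R_4 = 57 (n_4 = 5)
Step 3: H = 12/(N(N+1)) * sum(R_i^2/n_i) - 3(N+1)
     = 12/(16*17) * (20.5^2/3 + 27.5^2/5 + 31^2/3 + 57^2/5) - 3*17
     = 0.044118 * 1261.47 - 51
     = 4.652941.
Step 4: Ties present; correction factor C = 1 - 18/(16^3 - 16) = 0.995588. Corrected H = 4.652941 / 0.995588 = 4.673560.
Step 5: Under H0, H ~ chi^2(3); p-value = 0.197322.
Step 6: alpha = 0.05. fail to reject H0.

H = 4.6736, df = 3, p = 0.197322, fail to reject H0.


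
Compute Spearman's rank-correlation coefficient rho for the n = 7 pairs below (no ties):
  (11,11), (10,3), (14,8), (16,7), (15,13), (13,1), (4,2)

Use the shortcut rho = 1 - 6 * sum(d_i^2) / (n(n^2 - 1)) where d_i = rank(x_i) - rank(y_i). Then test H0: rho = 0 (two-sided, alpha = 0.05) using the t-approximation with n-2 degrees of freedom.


Step 1: Rank x and y separately (midranks; no ties here).
rank(x): 11->3, 10->2, 14->5, 16->7, 15->6, 13->4, 4->1
rank(y): 11->6, 3->3, 8->5, 7->4, 13->7, 1->1, 2->2
Step 2: d_i = R_x(i) - R_y(i); compute d_i^2.
  (3-6)^2=9, (2-3)^2=1, (5-5)^2=0, (7-4)^2=9, (6-7)^2=1, (4-1)^2=9, (1-2)^2=1
sum(d^2) = 30.
Step 3: rho = 1 - 6*30 / (7*(7^2 - 1)) = 1 - 180/336 = 0.464286.
Step 4: Under H0, t = rho * sqrt((n-2)/(1-rho^2)) = 1.1722 ~ t(5).
Step 5: Two-sided p-value from the t-distribution with 5 df = 0.293934.
Step 6: alpha = 0.05. fail to reject H0.

rho = 0.4643, p = 0.293934, fail to reject H0 at alpha = 0.05.


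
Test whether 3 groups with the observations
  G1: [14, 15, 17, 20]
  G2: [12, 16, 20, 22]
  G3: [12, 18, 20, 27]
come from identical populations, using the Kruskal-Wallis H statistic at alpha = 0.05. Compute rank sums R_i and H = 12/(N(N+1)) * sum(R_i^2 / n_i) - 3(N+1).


Step 1: Combine all N = 12 observations and assign midranks.
sorted (value, group, rank): (12,G2,1.5), (12,G3,1.5), (14,G1,3), (15,G1,4), (16,G2,5), (17,G1,6), (18,G3,7), (20,G1,9), (20,G2,9), (20,G3,9), (22,G2,11), (27,G3,12)
Step 2: Sum ranks within each group.
R_1 = 22 (n_1 = 4)
R_2 = 26.5 (n_2 = 4)
R_3 = 29.5 (n_3 = 4)
Step 3: H = 12/(N(N+1)) * sum(R_i^2/n_i) - 3(N+1)
     = 12/(12*13) * (22^2/4 + 26.5^2/4 + 29.5^2/4) - 3*13
     = 0.076923 * 514.125 - 39
     = 0.548077.
Step 4: Ties present; correction factor C = 1 - 30/(12^3 - 12) = 0.982517. Corrected H = 0.548077 / 0.982517 = 0.557829.
Step 5: Under H0, H ~ chi^2(2); p-value = 0.756605.
Step 6: alpha = 0.05. fail to reject H0.

H = 0.5578, df = 2, p = 0.756605, fail to reject H0.


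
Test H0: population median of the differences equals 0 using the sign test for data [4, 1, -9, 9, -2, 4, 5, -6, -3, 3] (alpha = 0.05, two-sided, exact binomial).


Step 1: Discard zero differences. Original n = 10; n_eff = number of nonzero differences = 10.
Nonzero differences (with sign): +4, +1, -9, +9, -2, +4, +5, -6, -3, +3
Step 2: Count signs: positive = 6, negative = 4.
Step 3: Under H0: P(positive) = 0.5, so the number of positives S ~ Bin(10, 0.5).
Step 4: Two-sided exact p-value = sum of Bin(10,0.5) probabilities at or below the observed probability = 0.753906.
Step 5: alpha = 0.05. fail to reject H0.

n_eff = 10, pos = 6, neg = 4, p = 0.753906, fail to reject H0.


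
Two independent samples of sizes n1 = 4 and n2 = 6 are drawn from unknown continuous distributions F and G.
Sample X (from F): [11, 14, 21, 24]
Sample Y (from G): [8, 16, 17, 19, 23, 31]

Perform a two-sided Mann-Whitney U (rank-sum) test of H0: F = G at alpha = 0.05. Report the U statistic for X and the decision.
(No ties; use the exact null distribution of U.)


Step 1: Combine and sort all 10 observations; assign midranks.
sorted (value, group): (8,Y), (11,X), (14,X), (16,Y), (17,Y), (19,Y), (21,X), (23,Y), (24,X), (31,Y)
ranks: 8->1, 11->2, 14->3, 16->4, 17->5, 19->6, 21->7, 23->8, 24->9, 31->10
Step 2: Rank sum for X: R1 = 2 + 3 + 7 + 9 = 21.
Step 3: U_X = R1 - n1(n1+1)/2 = 21 - 4*5/2 = 21 - 10 = 11.
       U_Y = n1*n2 - U_X = 24 - 11 = 13.
Step 4: No ties, so the exact null distribution of U (based on enumerating the C(10,4) = 210 equally likely rank assignments) gives the two-sided p-value.
Step 5: p-value = 0.914286; compare to alpha = 0.05. fail to reject H0.

U_X = 11, p = 0.914286, fail to reject H0 at alpha = 0.05.


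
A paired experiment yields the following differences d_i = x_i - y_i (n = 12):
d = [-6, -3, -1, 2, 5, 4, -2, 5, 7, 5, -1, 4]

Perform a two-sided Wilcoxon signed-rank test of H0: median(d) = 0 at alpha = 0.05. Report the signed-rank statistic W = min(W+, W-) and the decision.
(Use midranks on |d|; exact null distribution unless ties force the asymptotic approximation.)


Step 1: Drop any zero differences (none here) and take |d_i|.
|d| = [6, 3, 1, 2, 5, 4, 2, 5, 7, 5, 1, 4]
Step 2: Midrank |d_i| (ties get averaged ranks).
ranks: |6|->11, |3|->5, |1|->1.5, |2|->3.5, |5|->9, |4|->6.5, |2|->3.5, |5|->9, |7|->12, |5|->9, |1|->1.5, |4|->6.5
Step 3: Attach original signs; sum ranks with positive sign and with negative sign.
W+ = 3.5 + 9 + 6.5 + 9 + 12 + 9 + 6.5 = 55.5
W- = 11 + 5 + 1.5 + 3.5 + 1.5 = 22.5
(Check: W+ + W- = 78 should equal n(n+1)/2 = 78.)
Step 4: Test statistic W = min(W+, W-) = 22.5.
Step 5: Ties in |d|, so use the tie-corrected normal approximation.
        E[W] = n(n+1)/4 = 12*13/4 = 39.
        Tie groups: |d|=1 (t=2), |d|=2 (t=2), |d|=4 (t=2), |d|=5 (t=3); sum(t^3 - t) = 42.
        Var[W] = n(n+1)(2n+1)/24 - sum(t^3-t)/48 = 3900/24 - 42/48 = 161.625.
        z = (W - E[W]) / sqrt(Var[W]) = (22.5 - 39) / 12.7132 = -1.2979.
        Two-sided p = 2*Phi(z) = 0.194334.
Step 6: alpha = 0.05. fail to reject H0.

W+ = 55.5, W- = 22.5, W = min = 22.5, p = 0.194334, fail to reject H0.


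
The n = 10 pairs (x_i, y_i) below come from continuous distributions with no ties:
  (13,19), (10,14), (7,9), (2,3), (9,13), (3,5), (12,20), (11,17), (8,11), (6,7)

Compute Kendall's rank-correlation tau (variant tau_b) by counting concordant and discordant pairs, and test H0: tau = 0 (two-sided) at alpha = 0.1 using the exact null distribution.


Step 1: Enumerate the 45 unordered pairs (i,j) with i<j and classify each by sign(x_j-x_i) * sign(y_j-y_i).
  (1,2):dx=-3,dy=-5->C; (1,3):dx=-6,dy=-10->C; (1,4):dx=-11,dy=-16->C; (1,5):dx=-4,dy=-6->C
  (1,6):dx=-10,dy=-14->C; (1,7):dx=-1,dy=+1->D; (1,8):dx=-2,dy=-2->C; (1,9):dx=-5,dy=-8->C
  (1,10):dx=-7,dy=-12->C; (2,3):dx=-3,dy=-5->C; (2,4):dx=-8,dy=-11->C; (2,5):dx=-1,dy=-1->C
  (2,6):dx=-7,dy=-9->C; (2,7):dx=+2,dy=+6->C; (2,8):dx=+1,dy=+3->C; (2,9):dx=-2,dy=-3->C
  (2,10):dx=-4,dy=-7->C; (3,4):dx=-5,dy=-6->C; (3,5):dx=+2,dy=+4->C; (3,6):dx=-4,dy=-4->C
  (3,7):dx=+5,dy=+11->C; (3,8):dx=+4,dy=+8->C; (3,9):dx=+1,dy=+2->C; (3,10):dx=-1,dy=-2->C
  (4,5):dx=+7,dy=+10->C; (4,6):dx=+1,dy=+2->C; (4,7):dx=+10,dy=+17->C; (4,8):dx=+9,dy=+14->C
  (4,9):dx=+6,dy=+8->C; (4,10):dx=+4,dy=+4->C; (5,6):dx=-6,dy=-8->C; (5,7):dx=+3,dy=+7->C
  (5,8):dx=+2,dy=+4->C; (5,9):dx=-1,dy=-2->C; (5,10):dx=-3,dy=-6->C; (6,7):dx=+9,dy=+15->C
  (6,8):dx=+8,dy=+12->C; (6,9):dx=+5,dy=+6->C; (6,10):dx=+3,dy=+2->C; (7,8):dx=-1,dy=-3->C
  (7,9):dx=-4,dy=-9->C; (7,10):dx=-6,dy=-13->C; (8,9):dx=-3,dy=-6->C; (8,10):dx=-5,dy=-10->C
  (9,10):dx=-2,dy=-4->C
Step 2: C = 44, D = 1, total pairs = 45.
Step 3: tau = (C - D)/(n(n-1)/2) = (44 - 1)/45 = 0.955556.
Step 4: Exact two-sided p-value (enumerate n! = 3628800 permutations of y under H0): p = 0.000006.
Step 5: alpha = 0.1. reject H0.

tau_b = 0.9556 (C=44, D=1), p = 0.000006, reject H0.


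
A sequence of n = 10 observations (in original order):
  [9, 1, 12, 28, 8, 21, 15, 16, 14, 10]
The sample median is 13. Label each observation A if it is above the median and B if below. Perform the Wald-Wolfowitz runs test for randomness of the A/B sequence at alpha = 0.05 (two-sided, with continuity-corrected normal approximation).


Step 1: Compute median = 13; label A = above, B = below.
Labels in order: BBBABAAAAB  (n_A = 5, n_B = 5)
Step 2: Count runs R = 5.
Step 3: Under H0 (random ordering), E[R] = 2*n_A*n_B/(n_A+n_B) + 1 = 2*5*5/10 + 1 = 6.0000.
        Var[R] = 2*n_A*n_B*(2*n_A*n_B - n_A - n_B) / ((n_A+n_B)^2 * (n_A+n_B-1)) = 2000/900 = 2.2222.
        SD[R] = 1.4907.
Step 4: Continuity-corrected z = (R + 0.5 - E[R]) / SD[R] = (5 + 0.5 - 6.0000) / 1.4907 = -0.3354.
Step 5: Two-sided p-value via normal approximation = 2*(1 - Phi(|z|)) = 0.737316.
Step 6: alpha = 0.05. fail to reject H0.

R = 5, z = -0.3354, p = 0.737316, fail to reject H0.


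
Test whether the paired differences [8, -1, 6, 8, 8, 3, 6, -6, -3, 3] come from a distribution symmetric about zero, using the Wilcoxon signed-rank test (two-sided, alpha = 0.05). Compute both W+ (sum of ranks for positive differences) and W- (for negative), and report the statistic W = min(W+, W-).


Step 1: Drop any zero differences (none here) and take |d_i|.
|d| = [8, 1, 6, 8, 8, 3, 6, 6, 3, 3]
Step 2: Midrank |d_i| (ties get averaged ranks).
ranks: |8|->9, |1|->1, |6|->6, |8|->9, |8|->9, |3|->3, |6|->6, |6|->6, |3|->3, |3|->3
Step 3: Attach original signs; sum ranks with positive sign and with negative sign.
W+ = 9 + 6 + 9 + 9 + 3 + 6 + 3 = 45
W- = 1 + 6 + 3 = 10
(Check: W+ + W- = 55 should equal n(n+1)/2 = 55.)
Step 4: Test statistic W = min(W+, W-) = 10.
Step 5: Ties in |d|, so use the tie-corrected normal approximation.
        E[W] = n(n+1)/4 = 10*11/4 = 27.5.
        Tie groups: |d|=3 (t=3), |d|=6 (t=3), |d|=8 (t=3); sum(t^3 - t) = 72.
        Var[W] = n(n+1)(2n+1)/24 - sum(t^3-t)/48 = 2310/24 - 72/48 = 94.75.
        z = (W - E[W]) / sqrt(Var[W]) = (10 - 27.5) / 9.7340 = -1.7978.
        Two-sided p = 2*Phi(z) = 0.072204.
Step 6: alpha = 0.05. fail to reject H0.

W+ = 45, W- = 10, W = min = 10, p = 0.072204, fail to reject H0.


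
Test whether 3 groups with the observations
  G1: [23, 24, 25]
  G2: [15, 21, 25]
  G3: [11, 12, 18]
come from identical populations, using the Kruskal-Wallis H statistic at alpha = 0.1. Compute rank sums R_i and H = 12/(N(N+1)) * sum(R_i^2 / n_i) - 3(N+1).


Step 1: Combine all N = 9 observations and assign midranks.
sorted (value, group, rank): (11,G3,1), (12,G3,2), (15,G2,3), (18,G3,4), (21,G2,5), (23,G1,6), (24,G1,7), (25,G1,8.5), (25,G2,8.5)
Step 2: Sum ranks within each group.
R_1 = 21.5 (n_1 = 3)
R_2 = 16.5 (n_2 = 3)
R_3 = 7 (n_3 = 3)
Step 3: H = 12/(N(N+1)) * sum(R_i^2/n_i) - 3(N+1)
     = 12/(9*10) * (21.5^2/3 + 16.5^2/3 + 7^2/3) - 3*10
     = 0.133333 * 261.167 - 30
     = 4.822222.
Step 4: Ties present; correction factor C = 1 - 6/(9^3 - 9) = 0.991667. Corrected H = 4.822222 / 0.991667 = 4.862745.
Step 5: Under H0, H ~ chi^2(2); p-value = 0.087916.
Step 6: alpha = 0.1. reject H0.

H = 4.8627, df = 2, p = 0.087916, reject H0.


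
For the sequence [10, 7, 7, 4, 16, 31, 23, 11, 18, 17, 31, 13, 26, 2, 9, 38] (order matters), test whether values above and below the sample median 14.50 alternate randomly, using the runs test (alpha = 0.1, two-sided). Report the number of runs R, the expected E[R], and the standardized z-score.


Step 1: Compute median = 14.50; label A = above, B = below.
Labels in order: BBBBAAABAAABABBA  (n_A = 8, n_B = 8)
Step 2: Count runs R = 8.
Step 3: Under H0 (random ordering), E[R] = 2*n_A*n_B/(n_A+n_B) + 1 = 2*8*8/16 + 1 = 9.0000.
        Var[R] = 2*n_A*n_B*(2*n_A*n_B - n_A - n_B) / ((n_A+n_B)^2 * (n_A+n_B-1)) = 14336/3840 = 3.7333.
        SD[R] = 1.9322.
Step 4: Continuity-corrected z = (R + 0.5 - E[R]) / SD[R] = (8 + 0.5 - 9.0000) / 1.9322 = -0.2588.
Step 5: Two-sided p-value via normal approximation = 2*(1 - Phi(|z|)) = 0.795809.
Step 6: alpha = 0.1. fail to reject H0.

R = 8, z = -0.2588, p = 0.795809, fail to reject H0.


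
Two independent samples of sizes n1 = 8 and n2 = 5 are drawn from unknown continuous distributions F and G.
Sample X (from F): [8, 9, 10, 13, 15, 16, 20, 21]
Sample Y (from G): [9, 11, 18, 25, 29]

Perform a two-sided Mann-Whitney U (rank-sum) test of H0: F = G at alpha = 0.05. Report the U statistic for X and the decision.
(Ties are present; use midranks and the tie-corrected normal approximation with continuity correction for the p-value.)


Step 1: Combine and sort all 13 observations; assign midranks.
sorted (value, group): (8,X), (9,X), (9,Y), (10,X), (11,Y), (13,X), (15,X), (16,X), (18,Y), (20,X), (21,X), (25,Y), (29,Y)
ranks: 8->1, 9->2.5, 9->2.5, 10->4, 11->5, 13->6, 15->7, 16->8, 18->9, 20->10, 21->11, 25->12, 29->13
Step 2: Rank sum for X: R1 = 1 + 2.5 + 4 + 6 + 7 + 8 + 10 + 11 = 49.5.
Step 3: U_X = R1 - n1(n1+1)/2 = 49.5 - 8*9/2 = 49.5 - 36 = 13.5.
       U_Y = n1*n2 - U_X = 40 - 13.5 = 26.5.
Step 4: Ties are present, so use the tie-corrected normal approximation (with continuity correction) for the p-value.
Step 5: p-value = 0.379120; compare to alpha = 0.05. fail to reject H0.

U_X = 13.5, p = 0.379120, fail to reject H0 at alpha = 0.05.


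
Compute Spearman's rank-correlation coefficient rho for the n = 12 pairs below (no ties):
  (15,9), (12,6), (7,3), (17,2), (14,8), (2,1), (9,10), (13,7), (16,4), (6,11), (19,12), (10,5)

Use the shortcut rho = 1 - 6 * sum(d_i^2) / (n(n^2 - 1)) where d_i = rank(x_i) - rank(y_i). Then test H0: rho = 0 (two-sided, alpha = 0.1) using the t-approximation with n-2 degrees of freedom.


Step 1: Rank x and y separately (midranks; no ties here).
rank(x): 15->9, 12->6, 7->3, 17->11, 14->8, 2->1, 9->4, 13->7, 16->10, 6->2, 19->12, 10->5
rank(y): 9->9, 6->6, 3->3, 2->2, 8->8, 1->1, 10->10, 7->7, 4->4, 11->11, 12->12, 5->5
Step 2: d_i = R_x(i) - R_y(i); compute d_i^2.
  (9-9)^2=0, (6-6)^2=0, (3-3)^2=0, (11-2)^2=81, (8-8)^2=0, (1-1)^2=0, (4-10)^2=36, (7-7)^2=0, (10-4)^2=36, (2-11)^2=81, (12-12)^2=0, (5-5)^2=0
sum(d^2) = 234.
Step 3: rho = 1 - 6*234 / (12*(12^2 - 1)) = 1 - 1404/1716 = 0.181818.
Step 4: Under H0, t = rho * sqrt((n-2)/(1-rho^2)) = 0.5847 ~ t(10).
Step 5: Two-sided p-value from the t-distribution with 10 df = 0.571701.
Step 6: alpha = 0.1. fail to reject H0.

rho = 0.1818, p = 0.571701, fail to reject H0 at alpha = 0.1.


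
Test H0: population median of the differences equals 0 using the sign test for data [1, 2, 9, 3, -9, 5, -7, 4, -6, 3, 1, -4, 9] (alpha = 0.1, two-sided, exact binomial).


Step 1: Discard zero differences. Original n = 13; n_eff = number of nonzero differences = 13.
Nonzero differences (with sign): +1, +2, +9, +3, -9, +5, -7, +4, -6, +3, +1, -4, +9
Step 2: Count signs: positive = 9, negative = 4.
Step 3: Under H0: P(positive) = 0.5, so the number of positives S ~ Bin(13, 0.5).
Step 4: Two-sided exact p-value = sum of Bin(13,0.5) probabilities at or below the observed probability = 0.266846.
Step 5: alpha = 0.1. fail to reject H0.

n_eff = 13, pos = 9, neg = 4, p = 0.266846, fail to reject H0.


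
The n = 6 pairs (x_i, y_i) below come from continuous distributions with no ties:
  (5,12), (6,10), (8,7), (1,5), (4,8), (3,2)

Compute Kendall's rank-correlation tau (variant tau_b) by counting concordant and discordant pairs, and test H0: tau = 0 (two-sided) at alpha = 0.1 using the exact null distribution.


Step 1: Enumerate the 15 unordered pairs (i,j) with i<j and classify each by sign(x_j-x_i) * sign(y_j-y_i).
  (1,2):dx=+1,dy=-2->D; (1,3):dx=+3,dy=-5->D; (1,4):dx=-4,dy=-7->C; (1,5):dx=-1,dy=-4->C
  (1,6):dx=-2,dy=-10->C; (2,3):dx=+2,dy=-3->D; (2,4):dx=-5,dy=-5->C; (2,5):dx=-2,dy=-2->C
  (2,6):dx=-3,dy=-8->C; (3,4):dx=-7,dy=-2->C; (3,5):dx=-4,dy=+1->D; (3,6):dx=-5,dy=-5->C
  (4,5):dx=+3,dy=+3->C; (4,6):dx=+2,dy=-3->D; (5,6):dx=-1,dy=-6->C
Step 2: C = 10, D = 5, total pairs = 15.
Step 3: tau = (C - D)/(n(n-1)/2) = (10 - 5)/15 = 0.333333.
Step 4: Exact two-sided p-value (enumerate n! = 720 permutations of y under H0): p = 0.469444.
Step 5: alpha = 0.1. fail to reject H0.

tau_b = 0.3333 (C=10, D=5), p = 0.469444, fail to reject H0.


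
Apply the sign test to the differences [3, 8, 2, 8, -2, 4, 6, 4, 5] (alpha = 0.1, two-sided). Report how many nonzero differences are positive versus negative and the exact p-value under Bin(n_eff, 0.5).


Step 1: Discard zero differences. Original n = 9; n_eff = number of nonzero differences = 9.
Nonzero differences (with sign): +3, +8, +2, +8, -2, +4, +6, +4, +5
Step 2: Count signs: positive = 8, negative = 1.
Step 3: Under H0: P(positive) = 0.5, so the number of positives S ~ Bin(9, 0.5).
Step 4: Two-sided exact p-value = sum of Bin(9,0.5) probabilities at or below the observed probability = 0.039062.
Step 5: alpha = 0.1. reject H0.

n_eff = 9, pos = 8, neg = 1, p = 0.039062, reject H0.


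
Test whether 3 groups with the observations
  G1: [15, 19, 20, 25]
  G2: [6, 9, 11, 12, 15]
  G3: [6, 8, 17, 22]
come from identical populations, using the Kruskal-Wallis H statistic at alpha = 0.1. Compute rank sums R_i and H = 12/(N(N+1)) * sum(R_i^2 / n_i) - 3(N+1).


Step 1: Combine all N = 13 observations and assign midranks.
sorted (value, group, rank): (6,G2,1.5), (6,G3,1.5), (8,G3,3), (9,G2,4), (11,G2,5), (12,G2,6), (15,G1,7.5), (15,G2,7.5), (17,G3,9), (19,G1,10), (20,G1,11), (22,G3,12), (25,G1,13)
Step 2: Sum ranks within each group.
R_1 = 41.5 (n_1 = 4)
R_2 = 24 (n_2 = 5)
R_3 = 25.5 (n_3 = 4)
Step 3: H = 12/(N(N+1)) * sum(R_i^2/n_i) - 3(N+1)
     = 12/(13*14) * (41.5^2/4 + 24^2/5 + 25.5^2/4) - 3*14
     = 0.065934 * 708.325 - 42
     = 4.702747.
Step 4: Ties present; correction factor C = 1 - 12/(13^3 - 13) = 0.994505. Corrected H = 4.702747 / 0.994505 = 4.728729.
Step 5: Under H0, H ~ chi^2(2); p-value = 0.094009.
Step 6: alpha = 0.1. reject H0.

H = 4.7287, df = 2, p = 0.094009, reject H0.


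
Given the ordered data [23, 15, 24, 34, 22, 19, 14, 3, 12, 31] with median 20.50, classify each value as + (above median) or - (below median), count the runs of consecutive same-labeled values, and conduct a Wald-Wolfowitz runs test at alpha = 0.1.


Step 1: Compute median = 20.50; label A = above, B = below.
Labels in order: ABAAABBBBA  (n_A = 5, n_B = 5)
Step 2: Count runs R = 5.
Step 3: Under H0 (random ordering), E[R] = 2*n_A*n_B/(n_A+n_B) + 1 = 2*5*5/10 + 1 = 6.0000.
        Var[R] = 2*n_A*n_B*(2*n_A*n_B - n_A - n_B) / ((n_A+n_B)^2 * (n_A+n_B-1)) = 2000/900 = 2.2222.
        SD[R] = 1.4907.
Step 4: Continuity-corrected z = (R + 0.5 - E[R]) / SD[R] = (5 + 0.5 - 6.0000) / 1.4907 = -0.3354.
Step 5: Two-sided p-value via normal approximation = 2*(1 - Phi(|z|)) = 0.737316.
Step 6: alpha = 0.1. fail to reject H0.

R = 5, z = -0.3354, p = 0.737316, fail to reject H0.


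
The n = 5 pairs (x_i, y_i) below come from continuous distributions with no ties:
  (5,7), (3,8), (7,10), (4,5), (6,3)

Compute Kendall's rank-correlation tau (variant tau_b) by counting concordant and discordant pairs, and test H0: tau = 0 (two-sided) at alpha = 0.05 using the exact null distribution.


Step 1: Enumerate the 10 unordered pairs (i,j) with i<j and classify each by sign(x_j-x_i) * sign(y_j-y_i).
  (1,2):dx=-2,dy=+1->D; (1,3):dx=+2,dy=+3->C; (1,4):dx=-1,dy=-2->C; (1,5):dx=+1,dy=-4->D
  (2,3):dx=+4,dy=+2->C; (2,4):dx=+1,dy=-3->D; (2,5):dx=+3,dy=-5->D; (3,4):dx=-3,dy=-5->C
  (3,5):dx=-1,dy=-7->C; (4,5):dx=+2,dy=-2->D
Step 2: C = 5, D = 5, total pairs = 10.
Step 3: tau = (C - D)/(n(n-1)/2) = (5 - 5)/10 = 0.000000.
Step 4: Exact two-sided p-value (enumerate n! = 120 permutations of y under H0): p = 1.000000.
Step 5: alpha = 0.05. fail to reject H0.

tau_b = 0.0000 (C=5, D=5), p = 1.000000, fail to reject H0.


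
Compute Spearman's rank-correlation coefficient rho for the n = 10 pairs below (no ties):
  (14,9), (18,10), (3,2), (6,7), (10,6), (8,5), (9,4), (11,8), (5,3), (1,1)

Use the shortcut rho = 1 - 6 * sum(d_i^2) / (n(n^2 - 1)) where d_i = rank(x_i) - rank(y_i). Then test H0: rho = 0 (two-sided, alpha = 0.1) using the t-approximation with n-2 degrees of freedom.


Step 1: Rank x and y separately (midranks; no ties here).
rank(x): 14->9, 18->10, 3->2, 6->4, 10->7, 8->5, 9->6, 11->8, 5->3, 1->1
rank(y): 9->9, 10->10, 2->2, 7->7, 6->6, 5->5, 4->4, 8->8, 3->3, 1->1
Step 2: d_i = R_x(i) - R_y(i); compute d_i^2.
  (9-9)^2=0, (10-10)^2=0, (2-2)^2=0, (4-7)^2=9, (7-6)^2=1, (5-5)^2=0, (6-4)^2=4, (8-8)^2=0, (3-3)^2=0, (1-1)^2=0
sum(d^2) = 14.
Step 3: rho = 1 - 6*14 / (10*(10^2 - 1)) = 1 - 84/990 = 0.915152.
Step 4: Under H0, t = rho * sqrt((n-2)/(1-rho^2)) = 6.4212 ~ t(8).
Step 5: Two-sided p-value from the t-distribution with 8 df = 0.000204.
Step 6: alpha = 0.1. reject H0.

rho = 0.9152, p = 0.000204, reject H0 at alpha = 0.1.


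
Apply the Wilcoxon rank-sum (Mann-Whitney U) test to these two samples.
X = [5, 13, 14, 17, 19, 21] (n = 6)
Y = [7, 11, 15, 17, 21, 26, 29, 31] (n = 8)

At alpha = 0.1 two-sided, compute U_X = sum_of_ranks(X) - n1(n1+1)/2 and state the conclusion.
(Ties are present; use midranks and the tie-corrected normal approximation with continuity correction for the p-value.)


Step 1: Combine and sort all 14 observations; assign midranks.
sorted (value, group): (5,X), (7,Y), (11,Y), (13,X), (14,X), (15,Y), (17,X), (17,Y), (19,X), (21,X), (21,Y), (26,Y), (29,Y), (31,Y)
ranks: 5->1, 7->2, 11->3, 13->4, 14->5, 15->6, 17->7.5, 17->7.5, 19->9, 21->10.5, 21->10.5, 26->12, 29->13, 31->14
Step 2: Rank sum for X: R1 = 1 + 4 + 5 + 7.5 + 9 + 10.5 = 37.
Step 3: U_X = R1 - n1(n1+1)/2 = 37 - 6*7/2 = 37 - 21 = 16.
       U_Y = n1*n2 - U_X = 48 - 16 = 32.
Step 4: Ties are present, so use the tie-corrected normal approximation (with continuity correction) for the p-value.
Step 5: p-value = 0.331857; compare to alpha = 0.1. fail to reject H0.

U_X = 16, p = 0.331857, fail to reject H0 at alpha = 0.1.


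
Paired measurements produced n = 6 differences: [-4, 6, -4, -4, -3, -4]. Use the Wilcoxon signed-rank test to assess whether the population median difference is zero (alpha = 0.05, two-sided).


Step 1: Drop any zero differences (none here) and take |d_i|.
|d| = [4, 6, 4, 4, 3, 4]
Step 2: Midrank |d_i| (ties get averaged ranks).
ranks: |4|->3.5, |6|->6, |4|->3.5, |4|->3.5, |3|->1, |4|->3.5
Step 3: Attach original signs; sum ranks with positive sign and with negative sign.
W+ = 6 = 6
W- = 3.5 + 3.5 + 3.5 + 1 + 3.5 = 15
(Check: W+ + W- = 21 should equal n(n+1)/2 = 21.)
Step 4: Test statistic W = min(W+, W-) = 6.
Step 5: Ties in |d|, so use the tie-corrected normal approximation.
        E[W] = n(n+1)/4 = 6*7/4 = 10.5.
        Tie groups: |d|=4 (t=4); sum(t^3 - t) = 60.
        Var[W] = n(n+1)(2n+1)/24 - sum(t^3-t)/48 = 546/24 - 60/48 = 21.5.
        z = (W - E[W]) / sqrt(Var[W]) = (6 - 10.5) / 4.6368 = -0.9705.
        Two-sided p = 2*Phi(z) = 0.331800.
Step 6: alpha = 0.05. fail to reject H0.

W+ = 6, W- = 15, W = min = 6, p = 0.331800, fail to reject H0.


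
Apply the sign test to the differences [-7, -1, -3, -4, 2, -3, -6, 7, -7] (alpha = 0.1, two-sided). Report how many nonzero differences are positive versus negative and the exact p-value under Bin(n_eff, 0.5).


Step 1: Discard zero differences. Original n = 9; n_eff = number of nonzero differences = 9.
Nonzero differences (with sign): -7, -1, -3, -4, +2, -3, -6, +7, -7
Step 2: Count signs: positive = 2, negative = 7.
Step 3: Under H0: P(positive) = 0.5, so the number of positives S ~ Bin(9, 0.5).
Step 4: Two-sided exact p-value = sum of Bin(9,0.5) probabilities at or below the observed probability = 0.179688.
Step 5: alpha = 0.1. fail to reject H0.

n_eff = 9, pos = 2, neg = 7, p = 0.179688, fail to reject H0.


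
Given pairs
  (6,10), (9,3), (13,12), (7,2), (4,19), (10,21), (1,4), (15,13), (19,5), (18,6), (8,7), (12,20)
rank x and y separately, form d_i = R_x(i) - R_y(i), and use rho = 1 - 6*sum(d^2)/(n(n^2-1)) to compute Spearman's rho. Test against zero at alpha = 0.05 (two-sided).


Step 1: Rank x and y separately (midranks; no ties here).
rank(x): 6->3, 9->6, 13->9, 7->4, 4->2, 10->7, 1->1, 15->10, 19->12, 18->11, 8->5, 12->8
rank(y): 10->7, 3->2, 12->8, 2->1, 19->10, 21->12, 4->3, 13->9, 5->4, 6->5, 7->6, 20->11
Step 2: d_i = R_x(i) - R_y(i); compute d_i^2.
  (3-7)^2=16, (6-2)^2=16, (9-8)^2=1, (4-1)^2=9, (2-10)^2=64, (7-12)^2=25, (1-3)^2=4, (10-9)^2=1, (12-4)^2=64, (11-5)^2=36, (5-6)^2=1, (8-11)^2=9
sum(d^2) = 246.
Step 3: rho = 1 - 6*246 / (12*(12^2 - 1)) = 1 - 1476/1716 = 0.139860.
Step 4: Under H0, t = rho * sqrt((n-2)/(1-rho^2)) = 0.4467 ~ t(10).
Step 5: Two-sided p-value from the t-distribution with 10 df = 0.664633.
Step 6: alpha = 0.05. fail to reject H0.

rho = 0.1399, p = 0.664633, fail to reject H0 at alpha = 0.05.


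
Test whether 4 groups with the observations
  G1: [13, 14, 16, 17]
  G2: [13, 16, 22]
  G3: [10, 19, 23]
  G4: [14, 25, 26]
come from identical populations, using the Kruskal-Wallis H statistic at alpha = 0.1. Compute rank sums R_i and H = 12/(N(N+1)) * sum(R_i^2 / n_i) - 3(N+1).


Step 1: Combine all N = 13 observations and assign midranks.
sorted (value, group, rank): (10,G3,1), (13,G1,2.5), (13,G2,2.5), (14,G1,4.5), (14,G4,4.5), (16,G1,6.5), (16,G2,6.5), (17,G1,8), (19,G3,9), (22,G2,10), (23,G3,11), (25,G4,12), (26,G4,13)
Step 2: Sum ranks within each group.
R_1 = 21.5 (n_1 = 4)
R_2 = 19 (n_2 = 3)
R_3 = 21 (n_3 = 3)
R_4 = 29.5 (n_4 = 3)
Step 3: H = 12/(N(N+1)) * sum(R_i^2/n_i) - 3(N+1)
     = 12/(13*14) * (21.5^2/4 + 19^2/3 + 21^2/3 + 29.5^2/3) - 3*14
     = 0.065934 * 672.979 - 42
     = 2.372253.
Step 4: Ties present; correction factor C = 1 - 18/(13^3 - 13) = 0.991758. Corrected H = 2.372253 / 0.991758 = 2.391967.
Step 5: Under H0, H ~ chi^2(3); p-value = 0.495132.
Step 6: alpha = 0.1. fail to reject H0.

H = 2.3920, df = 3, p = 0.495132, fail to reject H0.


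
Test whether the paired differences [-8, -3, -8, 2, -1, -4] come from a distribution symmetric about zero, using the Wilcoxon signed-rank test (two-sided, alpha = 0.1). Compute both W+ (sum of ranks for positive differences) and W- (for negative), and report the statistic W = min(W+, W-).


Step 1: Drop any zero differences (none here) and take |d_i|.
|d| = [8, 3, 8, 2, 1, 4]
Step 2: Midrank |d_i| (ties get averaged ranks).
ranks: |8|->5.5, |3|->3, |8|->5.5, |2|->2, |1|->1, |4|->4
Step 3: Attach original signs; sum ranks with positive sign and with negative sign.
W+ = 2 = 2
W- = 5.5 + 3 + 5.5 + 1 + 4 = 19
(Check: W+ + W- = 21 should equal n(n+1)/2 = 21.)
Step 4: Test statistic W = min(W+, W-) = 2.
Step 5: Ties in |d|, so use the tie-corrected normal approximation.
        E[W] = n(n+1)/4 = 6*7/4 = 10.5.
        Tie groups: |d|=8 (t=2); sum(t^3 - t) = 6.
        Var[W] = n(n+1)(2n+1)/24 - sum(t^3-t)/48 = 546/24 - 6/48 = 22.625.
        z = (W - E[W]) / sqrt(Var[W]) = (2 - 10.5) / 4.7566 = -1.7870.
        Two-sided p = 2*Phi(z) = 0.073937.
Step 6: alpha = 0.1. reject H0.

W+ = 2, W- = 19, W = min = 2, p = 0.073937, reject H0.


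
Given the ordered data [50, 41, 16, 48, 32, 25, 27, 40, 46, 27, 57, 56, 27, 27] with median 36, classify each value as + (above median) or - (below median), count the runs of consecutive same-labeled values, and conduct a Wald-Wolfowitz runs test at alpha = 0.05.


Step 1: Compute median = 36; label A = above, B = below.
Labels in order: AABABBBAABAABB  (n_A = 7, n_B = 7)
Step 2: Count runs R = 8.
Step 3: Under H0 (random ordering), E[R] = 2*n_A*n_B/(n_A+n_B) + 1 = 2*7*7/14 + 1 = 8.0000.
        Var[R] = 2*n_A*n_B*(2*n_A*n_B - n_A - n_B) / ((n_A+n_B)^2 * (n_A+n_B-1)) = 8232/2548 = 3.2308.
        SD[R] = 1.7974.
Step 4: R = E[R], so z = 0 with no continuity correction.
Step 5: Two-sided p-value via normal approximation = 2*(1 - Phi(|z|)) = 1.000000.
Step 6: alpha = 0.05. fail to reject H0.

R = 8, z = 0.0000, p = 1.000000, fail to reject H0.


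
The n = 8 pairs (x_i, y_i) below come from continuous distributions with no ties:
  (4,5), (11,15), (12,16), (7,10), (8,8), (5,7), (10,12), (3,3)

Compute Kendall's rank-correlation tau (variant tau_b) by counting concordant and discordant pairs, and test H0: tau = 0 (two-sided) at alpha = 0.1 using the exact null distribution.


Step 1: Enumerate the 28 unordered pairs (i,j) with i<j and classify each by sign(x_j-x_i) * sign(y_j-y_i).
  (1,2):dx=+7,dy=+10->C; (1,3):dx=+8,dy=+11->C; (1,4):dx=+3,dy=+5->C; (1,5):dx=+4,dy=+3->C
  (1,6):dx=+1,dy=+2->C; (1,7):dx=+6,dy=+7->C; (1,8):dx=-1,dy=-2->C; (2,3):dx=+1,dy=+1->C
  (2,4):dx=-4,dy=-5->C; (2,5):dx=-3,dy=-7->C; (2,6):dx=-6,dy=-8->C; (2,7):dx=-1,dy=-3->C
  (2,8):dx=-8,dy=-12->C; (3,4):dx=-5,dy=-6->C; (3,5):dx=-4,dy=-8->C; (3,6):dx=-7,dy=-9->C
  (3,7):dx=-2,dy=-4->C; (3,8):dx=-9,dy=-13->C; (4,5):dx=+1,dy=-2->D; (4,6):dx=-2,dy=-3->C
  (4,7):dx=+3,dy=+2->C; (4,8):dx=-4,dy=-7->C; (5,6):dx=-3,dy=-1->C; (5,7):dx=+2,dy=+4->C
  (5,8):dx=-5,dy=-5->C; (6,7):dx=+5,dy=+5->C; (6,8):dx=-2,dy=-4->C; (7,8):dx=-7,dy=-9->C
Step 2: C = 27, D = 1, total pairs = 28.
Step 3: tau = (C - D)/(n(n-1)/2) = (27 - 1)/28 = 0.928571.
Step 4: Exact two-sided p-value (enumerate n! = 40320 permutations of y under H0): p = 0.000397.
Step 5: alpha = 0.1. reject H0.

tau_b = 0.9286 (C=27, D=1), p = 0.000397, reject H0.


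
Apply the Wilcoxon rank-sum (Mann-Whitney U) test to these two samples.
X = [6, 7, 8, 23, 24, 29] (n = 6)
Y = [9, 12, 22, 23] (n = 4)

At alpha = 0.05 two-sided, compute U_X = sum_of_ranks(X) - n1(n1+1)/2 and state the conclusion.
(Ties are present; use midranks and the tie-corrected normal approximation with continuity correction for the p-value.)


Step 1: Combine and sort all 10 observations; assign midranks.
sorted (value, group): (6,X), (7,X), (8,X), (9,Y), (12,Y), (22,Y), (23,X), (23,Y), (24,X), (29,X)
ranks: 6->1, 7->2, 8->3, 9->4, 12->5, 22->6, 23->7.5, 23->7.5, 24->9, 29->10
Step 2: Rank sum for X: R1 = 1 + 2 + 3 + 7.5 + 9 + 10 = 32.5.
Step 3: U_X = R1 - n1(n1+1)/2 = 32.5 - 6*7/2 = 32.5 - 21 = 11.5.
       U_Y = n1*n2 - U_X = 24 - 11.5 = 12.5.
Step 4: Ties are present, so use the tie-corrected normal approximation (with continuity correction) for the p-value.
Step 5: p-value = 1.000000; compare to alpha = 0.05. fail to reject H0.

U_X = 11.5, p = 1.000000, fail to reject H0 at alpha = 0.05.


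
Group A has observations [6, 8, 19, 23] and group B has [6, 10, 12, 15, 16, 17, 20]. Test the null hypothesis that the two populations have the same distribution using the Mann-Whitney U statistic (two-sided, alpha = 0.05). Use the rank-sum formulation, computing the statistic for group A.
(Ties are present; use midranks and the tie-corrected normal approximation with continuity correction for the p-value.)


Step 1: Combine and sort all 11 observations; assign midranks.
sorted (value, group): (6,X), (6,Y), (8,X), (10,Y), (12,Y), (15,Y), (16,Y), (17,Y), (19,X), (20,Y), (23,X)
ranks: 6->1.5, 6->1.5, 8->3, 10->4, 12->5, 15->6, 16->7, 17->8, 19->9, 20->10, 23->11
Step 2: Rank sum for X: R1 = 1.5 + 3 + 9 + 11 = 24.5.
Step 3: U_X = R1 - n1(n1+1)/2 = 24.5 - 4*5/2 = 24.5 - 10 = 14.5.
       U_Y = n1*n2 - U_X = 28 - 14.5 = 13.5.
Step 4: Ties are present, so use the tie-corrected normal approximation (with continuity correction) for the p-value.
Step 5: p-value = 1.000000; compare to alpha = 0.05. fail to reject H0.

U_X = 14.5, p = 1.000000, fail to reject H0 at alpha = 0.05.


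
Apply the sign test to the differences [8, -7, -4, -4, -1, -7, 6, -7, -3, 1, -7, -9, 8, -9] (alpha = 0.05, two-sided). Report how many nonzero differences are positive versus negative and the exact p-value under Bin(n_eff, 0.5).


Step 1: Discard zero differences. Original n = 14; n_eff = number of nonzero differences = 14.
Nonzero differences (with sign): +8, -7, -4, -4, -1, -7, +6, -7, -3, +1, -7, -9, +8, -9
Step 2: Count signs: positive = 4, negative = 10.
Step 3: Under H0: P(positive) = 0.5, so the number of positives S ~ Bin(14, 0.5).
Step 4: Two-sided exact p-value = sum of Bin(14,0.5) probabilities at or below the observed probability = 0.179565.
Step 5: alpha = 0.05. fail to reject H0.

n_eff = 14, pos = 4, neg = 10, p = 0.179565, fail to reject H0.
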